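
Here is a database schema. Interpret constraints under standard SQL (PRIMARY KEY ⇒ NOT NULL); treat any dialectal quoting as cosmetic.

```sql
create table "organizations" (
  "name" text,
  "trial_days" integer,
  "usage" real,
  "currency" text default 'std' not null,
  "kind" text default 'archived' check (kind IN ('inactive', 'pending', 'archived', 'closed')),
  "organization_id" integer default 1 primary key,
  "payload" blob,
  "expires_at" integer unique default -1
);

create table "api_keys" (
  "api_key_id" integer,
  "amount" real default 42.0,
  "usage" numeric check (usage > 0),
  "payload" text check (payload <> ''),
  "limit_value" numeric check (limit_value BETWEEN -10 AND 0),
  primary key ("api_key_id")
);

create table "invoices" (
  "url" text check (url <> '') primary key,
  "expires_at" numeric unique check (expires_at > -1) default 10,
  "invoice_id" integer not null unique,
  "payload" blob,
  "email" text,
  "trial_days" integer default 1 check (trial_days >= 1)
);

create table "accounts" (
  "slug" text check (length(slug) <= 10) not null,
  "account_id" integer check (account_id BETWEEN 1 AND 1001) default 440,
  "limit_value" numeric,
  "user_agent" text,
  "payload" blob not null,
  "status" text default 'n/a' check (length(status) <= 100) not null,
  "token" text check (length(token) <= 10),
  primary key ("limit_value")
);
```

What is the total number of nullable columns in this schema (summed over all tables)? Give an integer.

organizations: 6 nullable (name, trial_days, usage, kind, payload, expires_at — PK (organization_id) and explicit NOT NULL columns excluded).
api_keys: 4 nullable (amount, usage, payload, limit_value — PK (api_key_id) and explicit NOT NULL columns excluded).
invoices: 4 nullable (expires_at, payload, email, trial_days — PK (url) and explicit NOT NULL columns excluded).
accounts: 3 nullable (account_id, user_agent, token — PK (limit_value) and explicit NOT NULL columns excluded).
Total: 6 + 4 + 4 + 3 = 17.

17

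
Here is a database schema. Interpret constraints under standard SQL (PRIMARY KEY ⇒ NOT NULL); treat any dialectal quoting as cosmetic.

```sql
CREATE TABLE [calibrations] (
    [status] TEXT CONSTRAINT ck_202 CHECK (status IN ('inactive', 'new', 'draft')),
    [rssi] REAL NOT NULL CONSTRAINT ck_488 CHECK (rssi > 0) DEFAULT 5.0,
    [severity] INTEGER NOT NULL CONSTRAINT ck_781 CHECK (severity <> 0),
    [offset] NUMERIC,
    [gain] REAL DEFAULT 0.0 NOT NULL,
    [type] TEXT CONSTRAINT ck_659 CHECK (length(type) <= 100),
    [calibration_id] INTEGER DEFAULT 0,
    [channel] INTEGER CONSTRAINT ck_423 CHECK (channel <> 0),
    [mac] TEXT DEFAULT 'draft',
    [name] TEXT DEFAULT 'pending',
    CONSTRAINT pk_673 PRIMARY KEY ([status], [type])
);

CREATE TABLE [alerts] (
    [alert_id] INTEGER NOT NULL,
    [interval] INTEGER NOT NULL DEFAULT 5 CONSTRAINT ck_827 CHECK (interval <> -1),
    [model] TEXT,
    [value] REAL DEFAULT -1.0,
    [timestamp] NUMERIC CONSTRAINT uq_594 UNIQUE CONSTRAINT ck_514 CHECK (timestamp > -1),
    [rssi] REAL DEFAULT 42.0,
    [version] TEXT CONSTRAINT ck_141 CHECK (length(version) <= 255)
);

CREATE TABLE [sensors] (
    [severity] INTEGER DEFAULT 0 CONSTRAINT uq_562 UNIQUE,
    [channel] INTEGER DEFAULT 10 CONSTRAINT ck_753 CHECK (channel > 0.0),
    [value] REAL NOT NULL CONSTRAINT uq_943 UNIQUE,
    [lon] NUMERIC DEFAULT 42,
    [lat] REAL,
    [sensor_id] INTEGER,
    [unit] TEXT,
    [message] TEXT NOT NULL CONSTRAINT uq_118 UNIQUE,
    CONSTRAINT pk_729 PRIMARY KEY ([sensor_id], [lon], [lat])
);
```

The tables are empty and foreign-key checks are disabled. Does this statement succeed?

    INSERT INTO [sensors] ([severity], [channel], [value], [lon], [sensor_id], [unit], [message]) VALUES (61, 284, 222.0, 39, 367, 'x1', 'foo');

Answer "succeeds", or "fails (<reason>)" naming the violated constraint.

fails (NOT NULL on lat)

lat is omitted from the column list and has no DEFAULT, so it would receive NULL.
But lat is part of the PRIMARY KEY (implied NOT NULL).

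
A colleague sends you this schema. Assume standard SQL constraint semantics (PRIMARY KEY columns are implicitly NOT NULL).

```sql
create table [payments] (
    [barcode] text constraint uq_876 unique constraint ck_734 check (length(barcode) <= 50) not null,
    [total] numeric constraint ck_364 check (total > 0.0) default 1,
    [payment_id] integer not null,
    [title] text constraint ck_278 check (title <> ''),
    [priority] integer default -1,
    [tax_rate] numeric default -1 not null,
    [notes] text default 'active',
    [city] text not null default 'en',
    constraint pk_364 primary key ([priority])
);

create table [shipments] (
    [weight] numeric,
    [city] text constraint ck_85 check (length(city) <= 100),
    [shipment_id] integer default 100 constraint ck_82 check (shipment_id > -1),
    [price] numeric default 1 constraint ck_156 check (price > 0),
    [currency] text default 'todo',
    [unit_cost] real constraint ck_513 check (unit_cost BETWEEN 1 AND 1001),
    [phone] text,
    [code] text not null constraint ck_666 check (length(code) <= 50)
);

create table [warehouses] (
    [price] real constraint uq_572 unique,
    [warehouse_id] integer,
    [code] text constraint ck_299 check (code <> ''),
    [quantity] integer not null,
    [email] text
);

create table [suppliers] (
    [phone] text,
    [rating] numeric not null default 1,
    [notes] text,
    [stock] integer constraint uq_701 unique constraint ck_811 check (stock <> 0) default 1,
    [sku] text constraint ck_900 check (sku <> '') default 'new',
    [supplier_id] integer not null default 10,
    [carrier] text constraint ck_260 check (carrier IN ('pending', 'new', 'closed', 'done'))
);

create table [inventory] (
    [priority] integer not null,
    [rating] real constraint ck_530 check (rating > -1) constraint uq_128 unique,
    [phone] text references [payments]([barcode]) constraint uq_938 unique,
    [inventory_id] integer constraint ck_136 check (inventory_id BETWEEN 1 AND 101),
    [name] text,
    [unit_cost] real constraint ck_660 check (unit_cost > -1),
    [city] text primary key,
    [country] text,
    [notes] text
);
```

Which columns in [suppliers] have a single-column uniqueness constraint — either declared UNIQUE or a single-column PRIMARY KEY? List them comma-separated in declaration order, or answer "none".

stock

- phone: no UNIQUE or single-column PK constraint.
- rating: no UNIQUE or single-column PK constraint.
- notes: no UNIQUE or single-column PK constraint.
- stock: declared UNIQUE → unique.
- sku: no UNIQUE or single-column PK constraint.
- supplier_id: no UNIQUE or single-column PK constraint.
- carrier: no UNIQUE or single-column PK constraint.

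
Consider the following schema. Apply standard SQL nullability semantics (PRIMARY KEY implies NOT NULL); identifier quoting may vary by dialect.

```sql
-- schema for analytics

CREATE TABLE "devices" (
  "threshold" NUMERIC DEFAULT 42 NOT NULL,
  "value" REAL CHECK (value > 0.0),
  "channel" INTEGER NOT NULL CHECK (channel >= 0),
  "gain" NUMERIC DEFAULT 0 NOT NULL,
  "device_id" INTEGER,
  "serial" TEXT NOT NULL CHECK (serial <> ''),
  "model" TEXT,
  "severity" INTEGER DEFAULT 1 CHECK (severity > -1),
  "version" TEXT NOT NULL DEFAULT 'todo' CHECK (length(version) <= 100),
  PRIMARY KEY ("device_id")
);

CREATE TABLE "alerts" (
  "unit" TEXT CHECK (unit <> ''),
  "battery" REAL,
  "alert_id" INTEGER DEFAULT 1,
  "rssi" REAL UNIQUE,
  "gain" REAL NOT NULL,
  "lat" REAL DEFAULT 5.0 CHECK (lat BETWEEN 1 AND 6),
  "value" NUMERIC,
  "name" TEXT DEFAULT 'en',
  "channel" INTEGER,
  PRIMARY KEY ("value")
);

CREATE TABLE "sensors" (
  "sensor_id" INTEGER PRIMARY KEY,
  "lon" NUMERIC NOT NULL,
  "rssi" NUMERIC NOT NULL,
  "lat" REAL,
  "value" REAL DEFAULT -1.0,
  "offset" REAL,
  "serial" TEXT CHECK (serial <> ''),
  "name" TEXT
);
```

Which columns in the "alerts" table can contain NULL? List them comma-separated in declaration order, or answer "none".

unit, battery, alert_id, rssi, lat, name, channel

- unit: CHECK does not forbid NULL (a CHECK constraint passes when its expression is NULL) → nullable.
- battery: no NOT NULL constraint applies → nullable.
- alert_id: DEFAULT only fills an omitted column; an explicit NULL is still allowed → nullable.
- rssi: UNIQUE does not imply NOT NULL → nullable.
- gain: declared NOT NULL → not nullable.
- lat: CHECK does not forbid NULL (a CHECK constraint passes when its expression is NULL) → nullable.
- value: part of the PRIMARY KEY, which implies NOT NULL → not nullable.
- name: DEFAULT only fills an omitted column; an explicit NULL is still allowed → nullable.
- channel: no NOT NULL constraint applies → nullable.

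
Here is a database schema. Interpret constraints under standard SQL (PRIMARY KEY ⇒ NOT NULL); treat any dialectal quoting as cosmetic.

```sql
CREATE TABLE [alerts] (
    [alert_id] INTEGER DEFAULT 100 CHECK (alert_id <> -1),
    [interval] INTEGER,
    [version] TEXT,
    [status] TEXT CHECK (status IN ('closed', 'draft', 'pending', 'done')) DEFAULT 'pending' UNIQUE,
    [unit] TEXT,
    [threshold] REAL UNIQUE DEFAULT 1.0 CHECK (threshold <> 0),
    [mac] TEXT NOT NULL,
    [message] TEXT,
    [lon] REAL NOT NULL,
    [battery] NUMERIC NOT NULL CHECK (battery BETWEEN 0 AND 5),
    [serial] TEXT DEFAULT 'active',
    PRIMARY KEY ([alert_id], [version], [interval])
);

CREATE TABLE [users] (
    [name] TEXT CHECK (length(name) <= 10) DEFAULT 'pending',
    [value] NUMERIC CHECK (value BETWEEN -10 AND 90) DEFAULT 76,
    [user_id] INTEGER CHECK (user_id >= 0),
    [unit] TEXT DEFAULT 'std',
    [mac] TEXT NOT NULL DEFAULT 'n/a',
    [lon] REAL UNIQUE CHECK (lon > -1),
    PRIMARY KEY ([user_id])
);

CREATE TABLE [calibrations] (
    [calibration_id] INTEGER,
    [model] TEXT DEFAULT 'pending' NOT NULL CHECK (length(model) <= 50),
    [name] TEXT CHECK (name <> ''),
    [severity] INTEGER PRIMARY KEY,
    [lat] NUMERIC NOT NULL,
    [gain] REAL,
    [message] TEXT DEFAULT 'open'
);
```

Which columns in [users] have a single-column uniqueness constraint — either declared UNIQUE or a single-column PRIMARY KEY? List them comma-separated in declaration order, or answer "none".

- name: no UNIQUE or single-column PK constraint.
- value: no UNIQUE or single-column PK constraint.
- user_id: single-column PRIMARY KEY → unique.
- unit: no UNIQUE or single-column PK constraint.
- mac: no UNIQUE or single-column PK constraint.
- lon: declared UNIQUE → unique.

user_id, lon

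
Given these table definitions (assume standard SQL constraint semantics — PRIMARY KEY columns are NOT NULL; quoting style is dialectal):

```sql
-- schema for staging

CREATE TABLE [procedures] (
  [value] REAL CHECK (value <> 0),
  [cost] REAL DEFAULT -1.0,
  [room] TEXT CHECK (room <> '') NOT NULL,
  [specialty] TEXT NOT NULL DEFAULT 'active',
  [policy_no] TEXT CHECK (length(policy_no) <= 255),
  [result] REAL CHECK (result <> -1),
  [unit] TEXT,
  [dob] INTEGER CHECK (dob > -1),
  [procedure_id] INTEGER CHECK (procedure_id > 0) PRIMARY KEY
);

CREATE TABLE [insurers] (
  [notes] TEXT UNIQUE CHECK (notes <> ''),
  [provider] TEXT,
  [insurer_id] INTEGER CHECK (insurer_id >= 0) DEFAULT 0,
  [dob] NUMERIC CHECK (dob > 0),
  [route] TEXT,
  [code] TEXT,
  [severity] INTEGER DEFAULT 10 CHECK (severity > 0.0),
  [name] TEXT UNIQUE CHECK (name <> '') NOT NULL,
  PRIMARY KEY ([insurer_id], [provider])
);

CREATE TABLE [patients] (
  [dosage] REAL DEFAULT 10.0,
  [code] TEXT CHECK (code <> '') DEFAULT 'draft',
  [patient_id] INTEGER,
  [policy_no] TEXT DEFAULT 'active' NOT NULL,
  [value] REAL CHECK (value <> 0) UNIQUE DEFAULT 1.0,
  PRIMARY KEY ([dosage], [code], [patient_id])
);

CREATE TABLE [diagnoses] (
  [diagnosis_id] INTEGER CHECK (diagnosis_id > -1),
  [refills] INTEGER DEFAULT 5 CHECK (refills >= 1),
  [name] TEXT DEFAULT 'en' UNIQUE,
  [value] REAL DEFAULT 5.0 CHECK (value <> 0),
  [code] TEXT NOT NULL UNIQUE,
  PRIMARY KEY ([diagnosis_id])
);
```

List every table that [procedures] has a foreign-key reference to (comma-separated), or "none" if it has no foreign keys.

No column in procedures has a REFERENCES clause.

none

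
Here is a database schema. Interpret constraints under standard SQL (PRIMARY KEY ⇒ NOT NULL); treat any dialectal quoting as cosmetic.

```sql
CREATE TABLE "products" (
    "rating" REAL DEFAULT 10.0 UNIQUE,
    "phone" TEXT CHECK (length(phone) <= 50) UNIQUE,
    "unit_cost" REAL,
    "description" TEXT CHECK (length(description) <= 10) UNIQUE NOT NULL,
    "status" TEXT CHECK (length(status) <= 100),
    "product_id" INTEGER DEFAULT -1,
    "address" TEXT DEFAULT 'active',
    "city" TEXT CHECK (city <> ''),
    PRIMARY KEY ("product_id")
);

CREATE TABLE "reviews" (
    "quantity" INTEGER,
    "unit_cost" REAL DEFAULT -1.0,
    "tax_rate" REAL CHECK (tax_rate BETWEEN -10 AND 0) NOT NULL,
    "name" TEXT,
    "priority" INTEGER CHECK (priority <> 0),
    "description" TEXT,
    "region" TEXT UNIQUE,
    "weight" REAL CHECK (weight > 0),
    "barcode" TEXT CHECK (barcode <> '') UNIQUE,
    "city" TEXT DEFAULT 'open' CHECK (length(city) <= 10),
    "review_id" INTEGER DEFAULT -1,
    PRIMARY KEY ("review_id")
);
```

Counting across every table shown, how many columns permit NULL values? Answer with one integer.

products: 6 nullable (rating, phone, unit_cost, status, address, city — PK (product_id) and explicit NOT NULL columns excluded).
reviews: 9 nullable (quantity, unit_cost, name, priority, description, region, weight, barcode, city — PK (review_id) and explicit NOT NULL columns excluded).
Total: 6 + 9 = 15.

15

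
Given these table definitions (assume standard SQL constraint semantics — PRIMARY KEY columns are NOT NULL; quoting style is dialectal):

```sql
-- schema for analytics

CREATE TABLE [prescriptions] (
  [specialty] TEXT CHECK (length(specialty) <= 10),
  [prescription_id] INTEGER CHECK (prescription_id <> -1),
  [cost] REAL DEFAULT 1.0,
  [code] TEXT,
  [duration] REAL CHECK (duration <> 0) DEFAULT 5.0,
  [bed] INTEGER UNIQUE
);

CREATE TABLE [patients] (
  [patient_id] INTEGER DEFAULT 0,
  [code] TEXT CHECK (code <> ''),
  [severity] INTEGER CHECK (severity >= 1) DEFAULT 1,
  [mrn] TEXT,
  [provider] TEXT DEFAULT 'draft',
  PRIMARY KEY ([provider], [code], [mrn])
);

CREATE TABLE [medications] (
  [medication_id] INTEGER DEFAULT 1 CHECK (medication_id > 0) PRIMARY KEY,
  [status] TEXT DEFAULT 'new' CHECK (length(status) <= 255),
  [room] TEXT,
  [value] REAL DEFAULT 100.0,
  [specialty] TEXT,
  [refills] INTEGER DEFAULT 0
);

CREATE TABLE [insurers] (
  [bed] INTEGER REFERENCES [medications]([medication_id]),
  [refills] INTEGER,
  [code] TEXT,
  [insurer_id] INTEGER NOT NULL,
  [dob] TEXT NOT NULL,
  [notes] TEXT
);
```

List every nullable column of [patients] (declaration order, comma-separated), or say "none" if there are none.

patient_id, severity

- patient_id: DEFAULT only fills an omitted column; an explicit NULL is still allowed → nullable.
- code: part of the PRIMARY KEY, which implies NOT NULL → not nullable.
- severity: CHECK does not forbid NULL (a CHECK constraint passes when its expression is NULL) → nullable.
- mrn: part of the PRIMARY KEY, which implies NOT NULL → not nullable.
- provider: part of the PRIMARY KEY, which implies NOT NULL → not nullable.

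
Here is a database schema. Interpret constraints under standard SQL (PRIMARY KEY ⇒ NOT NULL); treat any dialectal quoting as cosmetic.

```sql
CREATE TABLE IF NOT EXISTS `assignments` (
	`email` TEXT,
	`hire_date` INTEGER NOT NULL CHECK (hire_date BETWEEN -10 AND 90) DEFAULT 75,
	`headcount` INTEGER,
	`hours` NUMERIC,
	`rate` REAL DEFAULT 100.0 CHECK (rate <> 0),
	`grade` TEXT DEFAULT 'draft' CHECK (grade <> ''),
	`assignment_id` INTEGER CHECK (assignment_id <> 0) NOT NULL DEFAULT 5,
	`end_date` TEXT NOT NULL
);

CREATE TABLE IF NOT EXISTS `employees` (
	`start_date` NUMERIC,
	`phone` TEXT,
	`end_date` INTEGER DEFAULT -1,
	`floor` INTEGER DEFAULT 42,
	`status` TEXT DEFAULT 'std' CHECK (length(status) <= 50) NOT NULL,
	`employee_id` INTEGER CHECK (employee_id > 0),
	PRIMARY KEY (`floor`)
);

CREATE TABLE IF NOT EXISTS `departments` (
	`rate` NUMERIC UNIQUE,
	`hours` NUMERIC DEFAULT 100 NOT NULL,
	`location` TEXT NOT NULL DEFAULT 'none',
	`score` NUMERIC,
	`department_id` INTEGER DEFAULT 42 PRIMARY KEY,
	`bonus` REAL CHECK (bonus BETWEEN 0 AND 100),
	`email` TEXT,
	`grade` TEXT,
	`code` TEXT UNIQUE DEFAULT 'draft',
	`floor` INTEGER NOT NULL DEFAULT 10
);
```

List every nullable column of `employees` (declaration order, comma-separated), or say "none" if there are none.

- start_date: no NOT NULL constraint applies → nullable.
- phone: no NOT NULL constraint applies → nullable.
- end_date: DEFAULT only fills an omitted column; an explicit NULL is still allowed → nullable.
- floor: part of the PRIMARY KEY, which implies NOT NULL → not nullable.
- status: declared NOT NULL → not nullable.
- employee_id: CHECK does not forbid NULL (a CHECK constraint passes when its expression is NULL) → nullable.

start_date, phone, end_date, employee_id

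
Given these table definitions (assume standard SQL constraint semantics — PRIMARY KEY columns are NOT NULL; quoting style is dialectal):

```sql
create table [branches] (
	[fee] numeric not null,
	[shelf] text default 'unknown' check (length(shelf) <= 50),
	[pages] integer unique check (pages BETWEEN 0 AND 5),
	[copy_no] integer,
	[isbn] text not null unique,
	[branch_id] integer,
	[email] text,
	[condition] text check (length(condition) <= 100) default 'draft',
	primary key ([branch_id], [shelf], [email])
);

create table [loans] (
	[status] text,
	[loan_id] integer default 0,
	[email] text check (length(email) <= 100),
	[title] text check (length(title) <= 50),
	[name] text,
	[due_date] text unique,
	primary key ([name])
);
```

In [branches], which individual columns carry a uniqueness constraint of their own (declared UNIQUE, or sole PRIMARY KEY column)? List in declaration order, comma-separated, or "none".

- fee: no UNIQUE or single-column PK constraint.
- shelf: part of a composite PRIMARY KEY — only the tuple is unique, not this column on its own.
- pages: declared UNIQUE → unique.
- copy_no: no UNIQUE or single-column PK constraint.
- isbn: declared UNIQUE → unique.
- branch_id: part of a composite PRIMARY KEY — only the tuple is unique, not this column on its own.
- email: part of a composite PRIMARY KEY — only the tuple is unique, not this column on its own.
- condition: no UNIQUE or single-column PK constraint.

pages, isbn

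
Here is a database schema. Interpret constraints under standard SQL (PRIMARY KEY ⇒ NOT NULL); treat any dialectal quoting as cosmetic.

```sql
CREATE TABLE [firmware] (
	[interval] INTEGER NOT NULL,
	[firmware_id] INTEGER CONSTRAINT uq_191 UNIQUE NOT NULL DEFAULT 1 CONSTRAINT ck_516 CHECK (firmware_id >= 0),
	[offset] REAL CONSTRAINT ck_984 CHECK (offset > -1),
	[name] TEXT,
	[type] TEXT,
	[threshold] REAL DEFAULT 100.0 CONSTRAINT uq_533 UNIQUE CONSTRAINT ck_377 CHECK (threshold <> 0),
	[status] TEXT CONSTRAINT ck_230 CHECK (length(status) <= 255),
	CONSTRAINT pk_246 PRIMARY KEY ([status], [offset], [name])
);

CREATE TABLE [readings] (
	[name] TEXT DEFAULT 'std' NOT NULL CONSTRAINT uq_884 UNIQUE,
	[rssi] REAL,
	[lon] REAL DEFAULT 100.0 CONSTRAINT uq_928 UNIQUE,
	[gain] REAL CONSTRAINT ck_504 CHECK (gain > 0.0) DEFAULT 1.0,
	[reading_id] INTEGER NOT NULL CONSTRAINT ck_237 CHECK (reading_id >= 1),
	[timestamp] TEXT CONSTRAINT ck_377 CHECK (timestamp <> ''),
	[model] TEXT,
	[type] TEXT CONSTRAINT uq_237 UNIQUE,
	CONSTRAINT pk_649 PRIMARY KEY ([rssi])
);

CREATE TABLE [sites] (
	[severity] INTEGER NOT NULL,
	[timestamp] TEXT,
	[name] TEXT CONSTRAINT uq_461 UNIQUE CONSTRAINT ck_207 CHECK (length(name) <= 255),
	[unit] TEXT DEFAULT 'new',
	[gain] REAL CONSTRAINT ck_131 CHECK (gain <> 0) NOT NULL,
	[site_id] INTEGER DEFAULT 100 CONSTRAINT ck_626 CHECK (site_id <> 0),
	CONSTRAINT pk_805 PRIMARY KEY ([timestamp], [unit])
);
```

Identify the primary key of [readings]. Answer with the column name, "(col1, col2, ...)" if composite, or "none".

rssi is declared PRIMARY KEY as a table-level PRIMARY KEY clause.

rssi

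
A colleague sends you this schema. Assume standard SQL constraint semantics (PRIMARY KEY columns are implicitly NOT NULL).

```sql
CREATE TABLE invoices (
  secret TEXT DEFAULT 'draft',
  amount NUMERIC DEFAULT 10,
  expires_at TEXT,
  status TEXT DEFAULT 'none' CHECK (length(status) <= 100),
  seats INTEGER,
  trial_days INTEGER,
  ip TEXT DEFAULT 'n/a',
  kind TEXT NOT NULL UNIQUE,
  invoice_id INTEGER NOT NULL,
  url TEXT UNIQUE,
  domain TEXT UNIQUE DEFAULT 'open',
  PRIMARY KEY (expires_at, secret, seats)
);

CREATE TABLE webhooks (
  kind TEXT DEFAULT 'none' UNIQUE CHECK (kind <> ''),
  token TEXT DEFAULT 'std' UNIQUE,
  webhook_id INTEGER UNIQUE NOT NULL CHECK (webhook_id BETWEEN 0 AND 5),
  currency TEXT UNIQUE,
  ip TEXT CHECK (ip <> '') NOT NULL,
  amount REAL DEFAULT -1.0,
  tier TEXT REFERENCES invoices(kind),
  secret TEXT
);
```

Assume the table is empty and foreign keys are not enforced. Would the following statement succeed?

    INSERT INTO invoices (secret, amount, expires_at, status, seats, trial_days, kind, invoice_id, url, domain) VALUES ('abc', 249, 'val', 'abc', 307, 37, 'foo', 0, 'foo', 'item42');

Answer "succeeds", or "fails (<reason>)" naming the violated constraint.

NOT NULL columns: expires_at is supplied; invoice_id is supplied; kind is supplied; seats is supplied; secret is supplied.
CHECK constraints: 'abc' satisfies (length(status) <= 100).
No constraint is violated.

succeeds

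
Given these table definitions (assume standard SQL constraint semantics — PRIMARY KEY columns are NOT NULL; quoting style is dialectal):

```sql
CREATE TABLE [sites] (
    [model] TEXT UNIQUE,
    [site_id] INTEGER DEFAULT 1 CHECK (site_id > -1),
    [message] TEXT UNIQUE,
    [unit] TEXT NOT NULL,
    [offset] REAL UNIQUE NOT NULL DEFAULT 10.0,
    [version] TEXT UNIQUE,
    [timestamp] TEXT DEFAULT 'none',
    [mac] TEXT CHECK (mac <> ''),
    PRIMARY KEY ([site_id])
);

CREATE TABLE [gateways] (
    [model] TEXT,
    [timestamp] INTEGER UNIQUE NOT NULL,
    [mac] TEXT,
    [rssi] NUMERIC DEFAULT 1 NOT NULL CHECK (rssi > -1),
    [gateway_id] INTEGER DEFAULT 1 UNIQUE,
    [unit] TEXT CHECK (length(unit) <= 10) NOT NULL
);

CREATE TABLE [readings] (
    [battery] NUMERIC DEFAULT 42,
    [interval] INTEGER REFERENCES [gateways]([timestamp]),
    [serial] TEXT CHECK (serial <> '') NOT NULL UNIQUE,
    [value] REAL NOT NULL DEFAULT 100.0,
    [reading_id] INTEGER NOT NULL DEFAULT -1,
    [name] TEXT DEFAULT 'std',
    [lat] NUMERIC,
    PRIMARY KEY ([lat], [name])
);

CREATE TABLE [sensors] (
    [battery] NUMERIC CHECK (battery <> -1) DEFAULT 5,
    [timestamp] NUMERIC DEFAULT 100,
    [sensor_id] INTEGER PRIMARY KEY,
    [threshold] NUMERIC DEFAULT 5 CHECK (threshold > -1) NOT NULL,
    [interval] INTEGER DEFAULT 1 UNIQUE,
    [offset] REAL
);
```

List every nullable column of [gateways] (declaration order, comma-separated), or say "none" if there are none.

- model: no NOT NULL constraint applies → nullable.
- timestamp: declared NOT NULL → not nullable.
- mac: no NOT NULL constraint applies → nullable.
- rssi: declared NOT NULL → not nullable.
- gateway_id: UNIQUE does not imply NOT NULL → nullable.
- unit: declared NOT NULL → not nullable.

model, mac, gateway_id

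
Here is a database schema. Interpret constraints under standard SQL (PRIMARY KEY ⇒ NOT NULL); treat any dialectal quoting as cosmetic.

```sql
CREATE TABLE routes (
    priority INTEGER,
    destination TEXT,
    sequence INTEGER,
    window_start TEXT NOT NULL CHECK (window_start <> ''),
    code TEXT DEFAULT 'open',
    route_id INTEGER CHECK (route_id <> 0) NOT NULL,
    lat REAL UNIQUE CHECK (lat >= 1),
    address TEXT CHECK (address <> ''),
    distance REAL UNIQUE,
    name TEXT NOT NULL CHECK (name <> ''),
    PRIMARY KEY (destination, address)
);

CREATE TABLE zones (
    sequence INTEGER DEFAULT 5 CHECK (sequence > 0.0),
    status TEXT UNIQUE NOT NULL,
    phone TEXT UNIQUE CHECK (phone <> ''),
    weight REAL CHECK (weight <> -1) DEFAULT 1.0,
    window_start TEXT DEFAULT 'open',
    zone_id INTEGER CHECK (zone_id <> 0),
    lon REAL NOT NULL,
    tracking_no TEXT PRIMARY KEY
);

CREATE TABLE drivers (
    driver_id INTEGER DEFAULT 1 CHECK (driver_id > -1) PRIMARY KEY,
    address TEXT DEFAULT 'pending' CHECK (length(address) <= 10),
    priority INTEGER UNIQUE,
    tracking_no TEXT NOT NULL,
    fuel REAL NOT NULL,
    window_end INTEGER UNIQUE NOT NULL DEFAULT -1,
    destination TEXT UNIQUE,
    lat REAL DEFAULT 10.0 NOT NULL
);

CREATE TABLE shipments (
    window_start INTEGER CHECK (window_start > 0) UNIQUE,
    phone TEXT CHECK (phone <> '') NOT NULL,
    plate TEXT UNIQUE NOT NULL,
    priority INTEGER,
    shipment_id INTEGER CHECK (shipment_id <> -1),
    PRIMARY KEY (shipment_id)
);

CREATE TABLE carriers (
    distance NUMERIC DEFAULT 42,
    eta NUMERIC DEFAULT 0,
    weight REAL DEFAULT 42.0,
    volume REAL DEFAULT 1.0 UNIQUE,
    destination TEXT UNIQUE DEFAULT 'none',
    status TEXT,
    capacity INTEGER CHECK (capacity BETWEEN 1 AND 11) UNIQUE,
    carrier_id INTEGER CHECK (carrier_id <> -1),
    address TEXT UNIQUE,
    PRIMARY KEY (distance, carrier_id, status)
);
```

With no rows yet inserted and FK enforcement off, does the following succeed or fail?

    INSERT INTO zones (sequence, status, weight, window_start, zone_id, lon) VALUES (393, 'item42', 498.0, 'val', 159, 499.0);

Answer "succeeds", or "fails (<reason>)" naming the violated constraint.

tracking_no is omitted from the column list and has no DEFAULT, so it would receive NULL.
But tracking_no is part of the PRIMARY KEY (implied NOT NULL).

fails (NOT NULL on tracking_no)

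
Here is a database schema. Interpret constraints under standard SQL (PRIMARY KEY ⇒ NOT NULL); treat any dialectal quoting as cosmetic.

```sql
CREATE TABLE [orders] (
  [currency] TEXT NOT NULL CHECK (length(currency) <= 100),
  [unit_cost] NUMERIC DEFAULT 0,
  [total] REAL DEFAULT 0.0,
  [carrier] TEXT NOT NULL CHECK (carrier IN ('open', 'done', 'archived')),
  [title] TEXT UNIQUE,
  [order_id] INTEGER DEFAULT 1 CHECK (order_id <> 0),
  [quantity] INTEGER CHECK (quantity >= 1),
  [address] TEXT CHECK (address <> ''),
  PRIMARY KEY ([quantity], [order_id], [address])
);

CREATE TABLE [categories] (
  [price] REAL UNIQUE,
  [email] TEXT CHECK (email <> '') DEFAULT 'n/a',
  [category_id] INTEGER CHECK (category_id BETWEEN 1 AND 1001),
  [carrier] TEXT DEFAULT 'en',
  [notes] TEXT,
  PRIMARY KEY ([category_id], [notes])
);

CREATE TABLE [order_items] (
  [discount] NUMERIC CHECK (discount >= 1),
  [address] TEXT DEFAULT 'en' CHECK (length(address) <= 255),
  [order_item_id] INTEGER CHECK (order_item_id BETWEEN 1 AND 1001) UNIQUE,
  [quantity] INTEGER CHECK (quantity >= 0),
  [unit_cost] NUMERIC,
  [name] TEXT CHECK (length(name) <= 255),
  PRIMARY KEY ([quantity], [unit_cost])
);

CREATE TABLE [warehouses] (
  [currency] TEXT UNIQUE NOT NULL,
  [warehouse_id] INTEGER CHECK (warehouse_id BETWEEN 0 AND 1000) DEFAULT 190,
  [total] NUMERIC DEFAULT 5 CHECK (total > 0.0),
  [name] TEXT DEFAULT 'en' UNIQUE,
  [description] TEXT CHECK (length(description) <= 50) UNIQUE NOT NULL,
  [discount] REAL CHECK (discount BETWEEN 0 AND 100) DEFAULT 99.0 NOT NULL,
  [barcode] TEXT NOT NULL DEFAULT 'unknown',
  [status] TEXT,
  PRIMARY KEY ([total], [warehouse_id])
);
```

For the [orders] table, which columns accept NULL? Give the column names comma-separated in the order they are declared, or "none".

unit_cost, total, title

- currency: declared NOT NULL → not nullable.
- unit_cost: DEFAULT only fills an omitted column; an explicit NULL is still allowed → nullable.
- total: DEFAULT only fills an omitted column; an explicit NULL is still allowed → nullable.
- carrier: declared NOT NULL → not nullable.
- title: UNIQUE does not imply NOT NULL → nullable.
- order_id: part of the PRIMARY KEY, which implies NOT NULL → not nullable.
- quantity: part of the PRIMARY KEY, which implies NOT NULL → not nullable.
- address: part of the PRIMARY KEY, which implies NOT NULL → not nullable.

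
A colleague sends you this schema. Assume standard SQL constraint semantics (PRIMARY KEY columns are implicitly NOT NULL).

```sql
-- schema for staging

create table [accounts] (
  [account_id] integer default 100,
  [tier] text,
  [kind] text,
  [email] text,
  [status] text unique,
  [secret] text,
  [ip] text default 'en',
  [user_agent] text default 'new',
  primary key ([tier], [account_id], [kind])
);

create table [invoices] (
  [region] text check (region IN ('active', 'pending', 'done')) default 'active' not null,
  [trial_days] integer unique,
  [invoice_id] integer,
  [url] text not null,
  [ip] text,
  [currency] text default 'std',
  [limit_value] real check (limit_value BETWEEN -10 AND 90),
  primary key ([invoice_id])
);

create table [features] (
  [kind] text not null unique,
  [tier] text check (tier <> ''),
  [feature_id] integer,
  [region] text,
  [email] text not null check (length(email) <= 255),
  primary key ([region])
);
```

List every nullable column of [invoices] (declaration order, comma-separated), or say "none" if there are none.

- region: declared NOT NULL → not nullable.
- trial_days: UNIQUE does not imply NOT NULL → nullable.
- invoice_id: part of the PRIMARY KEY, which implies NOT NULL → not nullable.
- url: declared NOT NULL → not nullable.
- ip: no NOT NULL constraint applies → nullable.
- currency: DEFAULT only fills an omitted column; an explicit NULL is still allowed → nullable.
- limit_value: CHECK does not forbid NULL (a CHECK constraint passes when its expression is NULL) → nullable.

trial_days, ip, currency, limit_value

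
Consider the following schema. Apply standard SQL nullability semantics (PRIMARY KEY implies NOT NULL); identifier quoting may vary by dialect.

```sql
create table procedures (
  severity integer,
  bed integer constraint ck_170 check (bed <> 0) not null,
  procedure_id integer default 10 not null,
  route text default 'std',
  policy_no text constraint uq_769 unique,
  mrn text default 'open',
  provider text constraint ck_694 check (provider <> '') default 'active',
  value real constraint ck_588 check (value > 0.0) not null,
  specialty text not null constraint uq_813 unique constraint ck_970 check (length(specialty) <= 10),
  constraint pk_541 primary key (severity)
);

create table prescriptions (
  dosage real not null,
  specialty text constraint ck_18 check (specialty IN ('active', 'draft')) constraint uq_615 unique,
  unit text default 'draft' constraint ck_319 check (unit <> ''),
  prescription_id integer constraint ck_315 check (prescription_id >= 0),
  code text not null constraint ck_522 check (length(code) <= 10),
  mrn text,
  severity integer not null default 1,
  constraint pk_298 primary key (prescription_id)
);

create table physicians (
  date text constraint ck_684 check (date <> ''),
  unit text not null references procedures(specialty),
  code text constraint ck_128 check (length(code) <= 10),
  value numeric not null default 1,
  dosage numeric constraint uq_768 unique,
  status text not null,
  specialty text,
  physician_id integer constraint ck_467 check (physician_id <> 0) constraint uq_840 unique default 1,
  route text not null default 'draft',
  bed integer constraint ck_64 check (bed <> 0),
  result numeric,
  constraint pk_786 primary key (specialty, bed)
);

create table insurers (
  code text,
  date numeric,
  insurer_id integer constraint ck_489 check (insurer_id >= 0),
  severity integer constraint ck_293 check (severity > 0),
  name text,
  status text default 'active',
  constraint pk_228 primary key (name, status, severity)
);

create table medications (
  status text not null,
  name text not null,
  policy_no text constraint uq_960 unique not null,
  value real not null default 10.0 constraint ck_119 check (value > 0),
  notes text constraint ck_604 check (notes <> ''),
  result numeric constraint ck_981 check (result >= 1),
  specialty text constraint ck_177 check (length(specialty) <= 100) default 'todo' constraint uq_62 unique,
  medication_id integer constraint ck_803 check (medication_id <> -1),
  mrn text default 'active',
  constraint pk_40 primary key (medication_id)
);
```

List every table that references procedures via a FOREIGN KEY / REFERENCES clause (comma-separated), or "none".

physicians

- physicians.unit references procedures(specialty).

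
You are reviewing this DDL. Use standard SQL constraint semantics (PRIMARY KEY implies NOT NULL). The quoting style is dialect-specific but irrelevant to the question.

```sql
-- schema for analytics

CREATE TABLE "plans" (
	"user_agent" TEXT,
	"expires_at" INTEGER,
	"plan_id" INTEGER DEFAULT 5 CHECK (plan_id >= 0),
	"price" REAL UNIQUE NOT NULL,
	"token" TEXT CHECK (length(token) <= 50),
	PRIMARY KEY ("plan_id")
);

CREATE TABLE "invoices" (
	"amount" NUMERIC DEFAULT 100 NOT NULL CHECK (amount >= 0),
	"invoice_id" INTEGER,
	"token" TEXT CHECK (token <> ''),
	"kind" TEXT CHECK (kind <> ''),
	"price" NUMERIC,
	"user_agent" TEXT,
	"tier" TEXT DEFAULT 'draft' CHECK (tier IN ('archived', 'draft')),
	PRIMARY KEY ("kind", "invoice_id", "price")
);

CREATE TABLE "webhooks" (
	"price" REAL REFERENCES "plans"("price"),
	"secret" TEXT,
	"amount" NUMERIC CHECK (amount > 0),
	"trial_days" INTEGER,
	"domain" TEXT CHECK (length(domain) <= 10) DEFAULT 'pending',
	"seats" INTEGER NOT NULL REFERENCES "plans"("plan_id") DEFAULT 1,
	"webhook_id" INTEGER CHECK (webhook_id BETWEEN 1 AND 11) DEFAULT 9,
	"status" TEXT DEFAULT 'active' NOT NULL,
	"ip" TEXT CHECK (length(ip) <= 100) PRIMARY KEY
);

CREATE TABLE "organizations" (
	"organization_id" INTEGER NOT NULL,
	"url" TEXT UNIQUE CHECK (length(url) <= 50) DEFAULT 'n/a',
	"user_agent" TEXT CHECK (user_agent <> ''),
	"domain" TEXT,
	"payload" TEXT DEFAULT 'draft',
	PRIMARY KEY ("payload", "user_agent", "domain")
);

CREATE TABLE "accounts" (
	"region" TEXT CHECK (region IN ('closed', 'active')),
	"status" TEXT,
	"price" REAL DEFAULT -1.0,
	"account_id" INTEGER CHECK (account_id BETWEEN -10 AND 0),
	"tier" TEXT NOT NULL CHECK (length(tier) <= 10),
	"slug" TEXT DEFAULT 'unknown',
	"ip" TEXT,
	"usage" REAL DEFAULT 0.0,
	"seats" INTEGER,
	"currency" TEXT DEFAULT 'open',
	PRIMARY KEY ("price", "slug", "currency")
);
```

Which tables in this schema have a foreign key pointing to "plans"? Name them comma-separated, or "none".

- webhooks.price references plans(price).
- webhooks.seats references plans(plan_id).

webhooks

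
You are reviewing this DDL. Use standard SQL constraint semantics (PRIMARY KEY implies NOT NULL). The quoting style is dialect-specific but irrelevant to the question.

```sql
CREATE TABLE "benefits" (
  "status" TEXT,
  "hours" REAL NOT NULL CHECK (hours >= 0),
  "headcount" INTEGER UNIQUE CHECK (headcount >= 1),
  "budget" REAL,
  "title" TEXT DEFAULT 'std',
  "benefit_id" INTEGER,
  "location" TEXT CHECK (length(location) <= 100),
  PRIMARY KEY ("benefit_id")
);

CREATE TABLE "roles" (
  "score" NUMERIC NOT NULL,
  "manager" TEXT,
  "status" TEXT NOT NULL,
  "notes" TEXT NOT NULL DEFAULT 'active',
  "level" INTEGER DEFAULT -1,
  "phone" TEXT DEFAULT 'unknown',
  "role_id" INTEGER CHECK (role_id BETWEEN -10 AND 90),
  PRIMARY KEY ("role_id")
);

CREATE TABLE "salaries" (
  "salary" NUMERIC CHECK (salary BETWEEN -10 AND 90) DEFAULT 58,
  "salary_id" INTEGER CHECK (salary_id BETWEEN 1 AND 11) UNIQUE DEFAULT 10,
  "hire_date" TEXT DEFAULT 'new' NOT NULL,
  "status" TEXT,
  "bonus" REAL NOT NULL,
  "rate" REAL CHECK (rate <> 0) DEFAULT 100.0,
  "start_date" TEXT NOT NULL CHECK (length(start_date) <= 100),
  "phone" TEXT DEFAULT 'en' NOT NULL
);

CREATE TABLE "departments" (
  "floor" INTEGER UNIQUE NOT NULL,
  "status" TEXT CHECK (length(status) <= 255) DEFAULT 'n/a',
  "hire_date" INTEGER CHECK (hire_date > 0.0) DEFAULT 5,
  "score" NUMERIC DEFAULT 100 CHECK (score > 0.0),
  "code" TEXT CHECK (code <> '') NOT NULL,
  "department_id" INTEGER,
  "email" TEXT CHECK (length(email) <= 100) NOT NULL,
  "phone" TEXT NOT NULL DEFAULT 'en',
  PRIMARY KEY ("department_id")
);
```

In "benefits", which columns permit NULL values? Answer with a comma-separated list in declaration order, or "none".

status, headcount, budget, title, location

- status: no NOT NULL constraint applies → nullable.
- hours: declared NOT NULL → not nullable.
- headcount: CHECK does not forbid NULL (a CHECK constraint passes when its expression is NULL) → nullable.
- budget: no NOT NULL constraint applies → nullable.
- title: DEFAULT only fills an omitted column; an explicit NULL is still allowed → nullable.
- benefit_id: part of the PRIMARY KEY, which implies NOT NULL → not nullable.
- location: CHECK does not forbid NULL (a CHECK constraint passes when its expression is NULL) → nullable.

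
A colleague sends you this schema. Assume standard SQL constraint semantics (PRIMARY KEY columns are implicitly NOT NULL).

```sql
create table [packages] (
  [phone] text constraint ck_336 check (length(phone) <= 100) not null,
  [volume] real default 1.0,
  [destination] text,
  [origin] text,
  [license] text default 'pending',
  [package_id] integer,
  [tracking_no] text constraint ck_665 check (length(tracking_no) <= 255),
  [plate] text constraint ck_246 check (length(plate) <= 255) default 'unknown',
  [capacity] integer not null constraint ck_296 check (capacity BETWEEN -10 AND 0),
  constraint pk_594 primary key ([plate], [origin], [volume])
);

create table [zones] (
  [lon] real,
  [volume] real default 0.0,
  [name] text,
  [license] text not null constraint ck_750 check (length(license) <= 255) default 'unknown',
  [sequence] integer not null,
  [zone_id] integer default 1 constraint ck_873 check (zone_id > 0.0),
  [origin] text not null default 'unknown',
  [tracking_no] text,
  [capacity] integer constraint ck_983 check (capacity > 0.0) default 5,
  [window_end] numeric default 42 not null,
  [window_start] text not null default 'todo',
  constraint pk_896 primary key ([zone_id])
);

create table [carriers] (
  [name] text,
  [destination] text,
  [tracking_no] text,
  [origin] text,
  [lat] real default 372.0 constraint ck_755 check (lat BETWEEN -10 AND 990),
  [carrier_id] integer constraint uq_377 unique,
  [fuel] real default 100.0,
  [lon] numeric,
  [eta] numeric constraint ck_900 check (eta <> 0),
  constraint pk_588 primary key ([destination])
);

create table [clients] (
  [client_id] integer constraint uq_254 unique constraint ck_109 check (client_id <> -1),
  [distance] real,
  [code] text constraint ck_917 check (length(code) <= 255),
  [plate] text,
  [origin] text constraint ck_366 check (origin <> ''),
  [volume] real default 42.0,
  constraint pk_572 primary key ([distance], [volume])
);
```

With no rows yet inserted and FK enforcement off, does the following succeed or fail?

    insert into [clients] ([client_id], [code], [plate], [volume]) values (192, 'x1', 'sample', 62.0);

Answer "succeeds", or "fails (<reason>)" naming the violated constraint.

fails (NOT NULL on distance)

distance is omitted from the column list and has no DEFAULT, so it would receive NULL.
But distance is part of the PRIMARY KEY (implied NOT NULL).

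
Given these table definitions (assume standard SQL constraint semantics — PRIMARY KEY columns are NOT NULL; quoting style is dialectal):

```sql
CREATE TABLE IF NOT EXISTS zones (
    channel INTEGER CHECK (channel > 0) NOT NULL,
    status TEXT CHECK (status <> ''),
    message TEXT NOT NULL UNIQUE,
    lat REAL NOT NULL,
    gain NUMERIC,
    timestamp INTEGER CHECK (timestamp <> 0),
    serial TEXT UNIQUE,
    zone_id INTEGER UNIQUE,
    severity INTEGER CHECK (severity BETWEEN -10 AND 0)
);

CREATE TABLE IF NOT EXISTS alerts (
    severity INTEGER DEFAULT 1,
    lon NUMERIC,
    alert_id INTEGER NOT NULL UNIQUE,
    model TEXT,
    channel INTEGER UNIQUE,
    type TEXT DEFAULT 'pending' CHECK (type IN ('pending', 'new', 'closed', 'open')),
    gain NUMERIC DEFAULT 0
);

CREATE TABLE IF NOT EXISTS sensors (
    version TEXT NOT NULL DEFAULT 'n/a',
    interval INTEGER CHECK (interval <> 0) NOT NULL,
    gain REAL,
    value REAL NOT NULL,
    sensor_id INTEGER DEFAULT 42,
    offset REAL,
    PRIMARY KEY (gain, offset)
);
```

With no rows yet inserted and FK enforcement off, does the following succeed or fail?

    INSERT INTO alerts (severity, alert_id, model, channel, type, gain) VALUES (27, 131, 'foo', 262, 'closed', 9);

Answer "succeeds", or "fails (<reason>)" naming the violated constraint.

succeeds

NOT NULL columns: alert_id is supplied.
CHECK constraints: 'closed' satisfies (type IN ('pending', 'new', 'closed', 'open')).
No constraint is violated.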